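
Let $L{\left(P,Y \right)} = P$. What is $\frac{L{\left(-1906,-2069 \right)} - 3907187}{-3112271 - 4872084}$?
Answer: $\frac{3909093}{7984355} \approx 0.48959$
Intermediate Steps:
$\frac{L{\left(-1906,-2069 \right)} - 3907187}{-3112271 - 4872084} = \frac{-1906 - 3907187}{-3112271 - 4872084} = - \frac{3909093}{-7984355} = \left(-3909093\right) \left(- \frac{1}{7984355}\right) = \frac{3909093}{7984355}$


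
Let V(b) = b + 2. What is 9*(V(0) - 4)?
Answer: -18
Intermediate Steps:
V(b) = 2 + b
9*(V(0) - 4) = 9*((2 + 0) - 4) = 9*(2 - 4) = 9*(-2) = -18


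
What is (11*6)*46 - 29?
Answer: 3007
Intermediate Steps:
(11*6)*46 - 29 = 66*46 - 29 = 3036 - 29 = 3007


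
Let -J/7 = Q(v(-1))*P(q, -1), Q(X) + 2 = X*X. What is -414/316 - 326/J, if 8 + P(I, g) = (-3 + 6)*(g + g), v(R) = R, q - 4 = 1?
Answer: 15611/7742 ≈ 2.0164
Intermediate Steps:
q = 5 (q = 4 + 1 = 5)
P(I, g) = -8 + 6*g (P(I, g) = -8 + (-3 + 6)*(g + g) = -8 + 3*(2*g) = -8 + 6*g)
Q(X) = -2 + X² (Q(X) = -2 + X*X = -2 + X²)
J = -98 (J = -7*(-2 + (-1)²)*(-8 + 6*(-1)) = -7*(-2 + 1)*(-8 - 6) = -(-7)*(-14) = -7*14 = -98)
-414/316 - 326/J = -414/316 - 326/(-98) = -414*1/316 - 326*(-1/98) = -207/158 + 163/49 = 15611/7742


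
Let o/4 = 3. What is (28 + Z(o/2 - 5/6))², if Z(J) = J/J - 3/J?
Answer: 776161/961 ≈ 807.66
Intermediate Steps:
o = 12 (o = 4*3 = 12)
Z(J) = 1 - 3/J
(28 + Z(o/2 - 5/6))² = (28 + (-3 + (12/2 - 5/6))/(12/2 - 5/6))² = (28 + (-3 + (12*(½) - 5*⅙))/(12*(½) - 5*⅙))² = (28 + (-3 + (6 - ⅚))/(6 - ⅚))² = (28 + (-3 + 31/6)/(31/6))² = (28 + (6/31)*(13/6))² = (28 + 13/31)² = (881/31)² = 776161/961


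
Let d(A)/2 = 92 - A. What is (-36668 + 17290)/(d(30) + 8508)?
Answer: -9689/4316 ≈ -2.2449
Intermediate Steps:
d(A) = 184 - 2*A (d(A) = 2*(92 - A) = 184 - 2*A)
(-36668 + 17290)/(d(30) + 8508) = (-36668 + 17290)/((184 - 2*30) + 8508) = -19378/((184 - 60) + 8508) = -19378/(124 + 8508) = -19378/8632 = -19378*1/8632 = -9689/4316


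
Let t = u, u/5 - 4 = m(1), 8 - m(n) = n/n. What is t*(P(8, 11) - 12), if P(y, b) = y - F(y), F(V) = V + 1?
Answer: -715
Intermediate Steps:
F(V) = 1 + V
m(n) = 7 (m(n) = 8 - n/n = 8 - 1*1 = 8 - 1 = 7)
u = 55 (u = 20 + 5*7 = 20 + 35 = 55)
t = 55
P(y, b) = -1 (P(y, b) = y - (1 + y) = y + (-1 - y) = -1)
t*(P(8, 11) - 12) = 55*(-1 - 12) = 55*(-13) = -715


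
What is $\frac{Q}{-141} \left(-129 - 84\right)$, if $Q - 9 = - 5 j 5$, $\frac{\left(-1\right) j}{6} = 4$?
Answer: $\frac{43239}{47} \approx 919.98$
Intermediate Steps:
$j = -24$ ($j = \left(-6\right) 4 = -24$)
$Q = 609$ ($Q = 9 + \left(-5\right) \left(-24\right) 5 = 9 + 120 \cdot 5 = 9 + 600 = 609$)
$\frac{Q}{-141} \left(-129 - 84\right) = \frac{609}{-141} \left(-129 - 84\right) = 609 \left(- \frac{1}{141}\right) \left(-213\right) = \left(- \frac{203}{47}\right) \left(-213\right) = \frac{43239}{47}$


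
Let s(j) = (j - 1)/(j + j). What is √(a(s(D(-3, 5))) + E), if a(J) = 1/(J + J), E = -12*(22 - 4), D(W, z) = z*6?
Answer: I*√180786/29 ≈ 14.662*I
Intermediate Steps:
D(W, z) = 6*z
s(j) = (-1 + j)/(2*j) (s(j) = (-1 + j)/((2*j)) = (-1 + j)*(1/(2*j)) = (-1 + j)/(2*j))
E = -216 (E = -12*18 = -216)
a(J) = 1/(2*J)
√(a(s(D(-3, 5))) + E) = √(1/(2*(((-1 + 6*5)/(2*((6*5)))))) - 216) = √(1/(2*(((½)*(-1 + 30)/30))) - 216) = √(1/(2*(((½)*(1/30)*29))) - 216) = √(1/(2*(29/60)) - 216) = √((½)*(60/29) - 216) = √(30/29 - 216) = √(-6234/29) = I*√180786/29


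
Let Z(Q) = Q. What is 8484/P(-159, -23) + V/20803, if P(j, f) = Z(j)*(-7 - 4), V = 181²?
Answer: 77930547/12128149 ≈ 6.4256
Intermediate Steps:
V = 32761
P(j, f) = -11*j (P(j, f) = j*(-7 - 4) = j*(-11) = -11*j)
8484/P(-159, -23) + V/20803 = 8484/((-11*(-159))) + 32761/20803 = 8484/1749 + 32761*(1/20803) = 8484*(1/1749) + 32761/20803 = 2828/583 + 32761/20803 = 77930547/12128149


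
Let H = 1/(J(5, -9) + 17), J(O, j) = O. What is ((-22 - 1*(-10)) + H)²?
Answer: 69169/484 ≈ 142.91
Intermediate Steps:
H = 1/22 (H = 1/(5 + 17) = 1/22 ≈ 0.045455)
((-22 - 1*(-10)) + H)² = ((-22 - 1*(-10)) + 1/22)² = ((-22 + 10) + 1/22)² = (-12 + 1/22)² = (-263/22)² = 69169/484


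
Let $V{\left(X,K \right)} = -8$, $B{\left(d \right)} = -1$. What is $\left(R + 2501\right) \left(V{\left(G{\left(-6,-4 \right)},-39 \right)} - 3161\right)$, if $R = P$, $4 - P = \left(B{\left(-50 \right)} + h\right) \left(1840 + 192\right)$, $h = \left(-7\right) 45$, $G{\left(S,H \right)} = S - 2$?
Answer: $-2042791273$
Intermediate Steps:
$G{\left(S,H \right)} = -2 + S$ ($G{\left(S,H \right)} = S - 2 = -2 + S$)
$h = -315$
$P = 642116$ ($P = 4 - \left(-1 - 315\right) \left(1840 + 192\right) = 4 - \left(-316\right) 2032 = 4 - -642112 = 4 + 642112 = 642116$)
$R = 642116$
$\left(R + 2501\right) \left(V{\left(G{\left(-6,-4 \right)},-39 \right)} - 3161\right) = \left(642116 + 2501\right) \left(-8 - 3161\right) = 644617 \left(-3169\right) = -2042791273$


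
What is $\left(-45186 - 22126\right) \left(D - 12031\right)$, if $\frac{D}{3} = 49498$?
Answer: $-9185597456$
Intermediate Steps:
$D = 148494$ ($D = 3 \cdot 49498 = 148494$)
$\left(-45186 - 22126\right) \left(D - 12031\right) = \left(-45186 - 22126\right) \left(148494 - 12031\right) = \left(-67312\right) 136463 = -9185597456$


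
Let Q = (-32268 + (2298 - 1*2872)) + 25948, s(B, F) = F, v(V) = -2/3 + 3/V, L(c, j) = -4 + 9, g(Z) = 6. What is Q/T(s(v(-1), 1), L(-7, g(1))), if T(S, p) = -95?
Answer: 6894/95 ≈ 72.568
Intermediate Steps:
L(c, j) = 5
v(V) = -⅔ + 3/V (v(V) = -2*⅓ + 3/V = -⅔ + 3/V)
Q = -6894 (Q = (-32268 + (2298 - 2872)) + 25948 = (-32268 - 574) + 25948 = -32842 + 25948 = -6894)
Q/T(s(v(-1), 1), L(-7, g(1))) = -6894/(-95) = -6894*(-1/95) = 6894/95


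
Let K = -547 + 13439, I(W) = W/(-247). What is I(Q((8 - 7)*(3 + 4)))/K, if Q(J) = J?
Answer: -7/3184324 ≈ -2.1983e-6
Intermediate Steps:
I(W) = -W/247 (I(W) = W*(-1/247) = -W/247)
K = 12892
I(Q((8 - 7)*(3 + 4)))/K = -(8 - 7)*(3 + 4)/247/12892 = -7/247*(1/12892) = -1/247*7*(1/12892) = -7/247*1/12892 = -7/3184324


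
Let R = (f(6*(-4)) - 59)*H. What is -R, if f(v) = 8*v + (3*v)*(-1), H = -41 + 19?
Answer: -3938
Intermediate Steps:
H = -22
f(v) = 5*v (f(v) = 8*v - 3*v = 5*v)
R = 3938 (R = (5*(6*(-4)) - 59)*(-22) = (5*(-24) - 59)*(-22) = (-120 - 59)*(-22) = -179*(-22) = 3938)
-R = -1*3938 = -3938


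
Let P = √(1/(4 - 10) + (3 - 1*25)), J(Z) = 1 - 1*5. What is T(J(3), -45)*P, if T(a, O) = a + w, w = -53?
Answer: -19*I*√798/2 ≈ -268.36*I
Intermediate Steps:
J(Z) = -4 (J(Z) = 1 - 5 = -4)
T(a, O) = -53 + a (T(a, O) = a - 53 = -53 + a)
P = I*√798/6 (P = √(1/(-6) + (3 - 25)) = √(-⅙ - 22) = √(-133/6) = I*√798/6 ≈ 4.7081*I)
T(J(3), -45)*P = (-53 - 4)*(I*√798/6) = -19*I*√798/2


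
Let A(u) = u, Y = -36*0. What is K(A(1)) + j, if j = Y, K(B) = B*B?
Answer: 1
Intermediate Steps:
Y = 0
K(B) = B²
j = 0
K(A(1)) + j = 1² + 0 = 1 + 0 = 1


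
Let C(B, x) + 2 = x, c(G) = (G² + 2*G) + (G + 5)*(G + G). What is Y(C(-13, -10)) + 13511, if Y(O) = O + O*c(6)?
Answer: 11339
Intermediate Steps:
c(G) = G² + 2*G + 2*G*(5 + G) (c(G) = (G² + 2*G) + (5 + G)*(2*G) = (G² + 2*G) + 2*G*(5 + G) = G² + 2*G + 2*G*(5 + G))
C(B, x) = -2 + x
Y(O) = 181*O (Y(O) = O + O*(3*6*(4 + 6)) = O + O*(3*6*10) = O + O*180 = O + 180*O = 181*O)
Y(C(-13, -10)) + 13511 = 181*(-2 - 10) + 13511 = 181*(-12) + 13511 = -2172 + 13511 = 11339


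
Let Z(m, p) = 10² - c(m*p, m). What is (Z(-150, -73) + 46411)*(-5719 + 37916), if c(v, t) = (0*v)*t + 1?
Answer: 1497482470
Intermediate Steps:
c(v, t) = 1 (c(v, t) = 0*t + 1 = 0 + 1 = 1)
Z(m, p) = 99 (Z(m, p) = 10² - 1*1 = 100 - 1 = 99)
(Z(-150, -73) + 46411)*(-5719 + 37916) = (99 + 46411)*(-5719 + 37916) = 46510*32197 = 1497482470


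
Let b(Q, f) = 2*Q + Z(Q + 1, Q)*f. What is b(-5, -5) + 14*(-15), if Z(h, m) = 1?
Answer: -225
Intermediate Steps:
b(Q, f) = f + 2*Q (b(Q, f) = 2*Q + 1*f = 2*Q + f = f + 2*Q)
b(-5, -5) + 14*(-15) = (-5 + 2*(-5)) + 14*(-15) = (-5 - 10) - 210 = -15 - 210 = -225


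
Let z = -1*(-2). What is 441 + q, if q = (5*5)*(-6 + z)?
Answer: 341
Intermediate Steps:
z = 2
q = -100 (q = (5*5)*(-6 + 2) = 25*(-4) = -100)
441 + q = 441 - 100 = 341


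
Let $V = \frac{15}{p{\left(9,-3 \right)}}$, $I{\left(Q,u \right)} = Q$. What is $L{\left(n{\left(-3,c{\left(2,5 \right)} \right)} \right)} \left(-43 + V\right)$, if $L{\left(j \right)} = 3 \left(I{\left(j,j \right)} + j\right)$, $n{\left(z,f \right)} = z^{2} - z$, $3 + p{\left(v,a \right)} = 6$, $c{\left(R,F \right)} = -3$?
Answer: $-2736$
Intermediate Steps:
$p{\left(v,a \right)} = 3$ ($p{\left(v,a \right)} = -3 + 6 = 3$)
$L{\left(j \right)} = 6 j$ ($L{\left(j \right)} = 3 \left(j + j\right) = 3 \cdot 2 j = 6 j$)
$V = 5$ ($V = \frac{15}{3} = 15 \cdot \frac{1}{3} = 5$)
$L{\left(n{\left(-3,c{\left(2,5 \right)} \right)} \right)} \left(-43 + V\right) = 6 \left(- 3 \left(-1 - 3\right)\right) \left(-43 + 5\right) = 6 \left(\left(-3\right) \left(-4\right)\right) \left(-38\right) = 6 \cdot 12 \left(-38\right) = 72 \left(-38\right) = -2736$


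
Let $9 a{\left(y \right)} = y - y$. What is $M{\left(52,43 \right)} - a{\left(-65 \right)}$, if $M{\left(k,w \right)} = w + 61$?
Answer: $104$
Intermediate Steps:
$a{\left(y \right)} = 0$ ($a{\left(y \right)} = \frac{y - y}{9} = \frac{1}{9} \cdot 0 = 0$)
$M{\left(k,w \right)} = 61 + w$
$M{\left(52,43 \right)} - a{\left(-65 \right)} = \left(61 + 43\right) - 0 = 104 + 0 = 104$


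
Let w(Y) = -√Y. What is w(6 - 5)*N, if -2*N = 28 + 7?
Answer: 35/2 ≈ 17.500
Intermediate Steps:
N = -35/2 (N = -(28 + 7)/2 = -½*35 = -35/2 ≈ -17.500)
w(6 - 5)*N = -√(6 - 5)*(-35/2) = -√1*(-35/2) = -1*1*(-35/2) = -1*(-35/2) = 35/2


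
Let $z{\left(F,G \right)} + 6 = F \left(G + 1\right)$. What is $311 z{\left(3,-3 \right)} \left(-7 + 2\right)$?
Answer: $18660$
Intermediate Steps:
$z{\left(F,G \right)} = -6 + F \left(1 + G\right)$ ($z{\left(F,G \right)} = -6 + F \left(G + 1\right) = -6 + F \left(1 + G\right)$)
$311 z{\left(3,-3 \right)} \left(-7 + 2\right) = 311 \left(-6 + 3 + 3 \left(-3\right)\right) \left(-7 + 2\right) = 311 \left(-6 + 3 - 9\right) \left(-5\right) = 311 \left(\left(-12\right) \left(-5\right)\right) = 311 \cdot 60 = 18660$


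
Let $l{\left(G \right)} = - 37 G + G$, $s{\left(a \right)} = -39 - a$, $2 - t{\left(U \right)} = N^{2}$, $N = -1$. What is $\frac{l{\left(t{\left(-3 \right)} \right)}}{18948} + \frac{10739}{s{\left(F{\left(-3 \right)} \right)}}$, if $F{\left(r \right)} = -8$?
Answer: $- \frac{16956974}{48949} \approx -346.42$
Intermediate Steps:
$t{\left(U \right)} = 1$ ($t{\left(U \right)} = 2 - \left(-1\right)^{2} = 2 - 1 = 1$)
$l{\left(G \right)} = - 36 G$
$\frac{l{\left(t{\left(-3 \right)} \right)}}{18948} + \frac{10739}{s{\left(F{\left(-3 \right)} \right)}} = \frac{\left(-36\right) 1}{18948} + \frac{10739}{-39 - -8} = \left(-36\right) \frac{1}{18948} + \frac{10739}{-39 + 8} = - \frac{3}{1579} + \frac{10739}{-31} = - \frac{3}{1579} + 10739 \left(- \frac{1}{31}\right) = - \frac{3}{1579} - \frac{10739}{31} = - \frac{16956974}{48949}$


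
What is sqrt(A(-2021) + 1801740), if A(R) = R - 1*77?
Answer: sqrt(1799642) ≈ 1341.5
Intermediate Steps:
A(R) = -77 + R (A(R) = R - 77 = -77 + R)
sqrt(A(-2021) + 1801740) = sqrt((-77 - 2021) + 1801740) = sqrt(-2098 + 1801740) = sqrt(1799642)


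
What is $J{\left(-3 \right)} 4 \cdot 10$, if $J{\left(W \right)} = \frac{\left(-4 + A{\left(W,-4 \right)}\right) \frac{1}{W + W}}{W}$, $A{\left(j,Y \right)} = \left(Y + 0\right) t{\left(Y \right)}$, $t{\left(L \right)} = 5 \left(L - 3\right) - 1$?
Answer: $\frac{2800}{9} \approx 311.11$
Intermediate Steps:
$t{\left(L \right)} = -16 + 5 L$ ($t{\left(L \right)} = 5 \left(-3 + L\right) - 1 = \left(-15 + 5 L\right) - 1 = -16 + 5 L$)
$A{\left(j,Y \right)} = Y \left(-16 + 5 Y\right)$ ($A{\left(j,Y \right)} = \left(Y + 0\right) \left(-16 + 5 Y\right) = Y \left(-16 + 5 Y\right)$)
$J{\left(W \right)} = \frac{70}{W^{2}}$ ($J{\left(W \right)} = \frac{\left(-4 - 4 \left(-16 + 5 \left(-4\right)\right)\right) \frac{1}{W + W}}{W} = \frac{\left(-4 - 4 \left(-16 - 20\right)\right) \frac{1}{2 W}}{W} = \frac{\left(-4 - -144\right) \frac{1}{2 W}}{W} = \frac{\left(-4 + 144\right) \frac{1}{2 W}}{W} = \frac{140 \frac{1}{2 W}}{W} = \frac{70 \frac{1}{W}}{W} = \frac{70}{W^{2}}$)
$J{\left(-3 \right)} 4 \cdot 10 = \frac{70}{9} \cdot 4 \cdot 10 = \frac{280}{9} \cdot 10 = \frac{2800}{9}$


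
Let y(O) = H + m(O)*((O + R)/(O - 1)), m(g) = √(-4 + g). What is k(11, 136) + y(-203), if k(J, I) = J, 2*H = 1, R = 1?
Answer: 23/2 + 101*I*√23/34 ≈ 11.5 + 14.246*I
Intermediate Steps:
H = ½ (H = (½)*1 = ½ ≈ 0.50000)
y(O) = ½ + √(-4 + O)*(1 + O)/(-1 + O) (y(O) = ½ + √(-4 + O)*((O + 1)/(O - 1)) = ½ + √(-4 + O)*((1 + O)/(-1 + O)) = ½ + √(-4 + O)*(1 + O)/(-1 + O))
k(11, 136) + y(-203) = 11 + (-½ + √(-4 - 203) + (½)*(-203) - 203*√(-4 - 203))/(-1 - 203) = 11 + (-½ + √(-207) - 203/2 - 609*I*√23)/(-204) = 11 - (-½ + 3*I*√23 - 203/2 - 609*I*√23)/204 = 11 - (-102 - 606*I*√23)/204 = 11 + (½ + 101*I*√23/34) = 23/2 + 101*I*√23/34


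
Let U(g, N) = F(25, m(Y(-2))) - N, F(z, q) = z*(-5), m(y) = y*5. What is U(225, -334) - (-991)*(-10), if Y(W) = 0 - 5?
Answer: -9701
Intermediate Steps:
Y(W) = -5
m(y) = 5*y
F(z, q) = -5*z
U(g, N) = -125 - N (U(g, N) = -5*25 - N = -125 - N)
U(225, -334) - (-991)*(-10) = (-125 - 1*(-334)) - (-991)*(-10) = (-125 + 334) - 1*9910 = 209 - 9910 = -9701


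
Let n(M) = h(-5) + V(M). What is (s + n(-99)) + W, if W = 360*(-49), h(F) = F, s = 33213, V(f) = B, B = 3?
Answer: 15571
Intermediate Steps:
V(f) = 3
n(M) = -2 (n(M) = -5 + 3 = -2)
W = -17640
(s + n(-99)) + W = (33213 - 2) - 17640 = 33211 - 17640 = 15571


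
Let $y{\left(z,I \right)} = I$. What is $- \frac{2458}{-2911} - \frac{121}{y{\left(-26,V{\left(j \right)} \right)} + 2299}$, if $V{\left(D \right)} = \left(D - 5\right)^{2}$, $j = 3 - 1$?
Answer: $\frac{5320833}{6718588} \approx 0.79196$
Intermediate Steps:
$j = 2$ ($j = 3 - 1 = 2$)
$V{\left(D \right)} = \left(-5 + D\right)^{2}$
$- \frac{2458}{-2911} - \frac{121}{y{\left(-26,V{\left(j \right)} \right)} + 2299} = - \frac{2458}{-2911} - \frac{121}{\left(-5 + 2\right)^{2} + 2299} = \left(-2458\right) \left(- \frac{1}{2911}\right) - \frac{121}{\left(-3\right)^{2} + 2299} = \frac{2458}{2911} - \frac{121}{9 + 2299} = \frac{2458}{2911} - \frac{121}{2308} = \frac{5320833}{6718588}$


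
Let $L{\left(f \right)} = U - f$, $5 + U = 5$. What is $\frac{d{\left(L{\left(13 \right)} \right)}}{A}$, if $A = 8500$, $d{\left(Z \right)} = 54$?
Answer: $\frac{27}{4250} \approx 0.0063529$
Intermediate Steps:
$U = 0$ ($U = -5 + 5 = 0$)
$L{\left(f \right)} = - f$ ($L{\left(f \right)} = 0 - f = - f$)
$\frac{d{\left(L{\left(13 \right)} \right)}}{A} = \frac{54}{8500} = 54 \cdot \frac{1}{8500} = \frac{27}{4250}$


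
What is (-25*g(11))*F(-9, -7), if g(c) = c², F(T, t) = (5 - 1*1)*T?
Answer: 108900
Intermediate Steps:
F(T, t) = 4*T (F(T, t) = (5 - 1)*T = 4*T)
(-25*g(11))*F(-9, -7) = (-25*11²)*(4*(-9)) = -25*121*(-36) = -3025*(-36) = 108900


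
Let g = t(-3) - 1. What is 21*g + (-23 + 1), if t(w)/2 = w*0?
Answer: -43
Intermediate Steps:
t(w) = 0 (t(w) = 2*(w*0) = 2*0 = 0)
g = -1 (g = 0 - 1 = -1)
21*g + (-23 + 1) = 21*(-1) + (-23 + 1) = -21 - 22 = -43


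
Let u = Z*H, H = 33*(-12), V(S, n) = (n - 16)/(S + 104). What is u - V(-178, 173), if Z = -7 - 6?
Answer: 381109/74 ≈ 5150.1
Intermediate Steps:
V(S, n) = (-16 + n)/(104 + S)
Z = -13
H = -396
u = 5148 (u = -13*(-396) = 5148)
u - V(-178, 173) = 5148 - (-16 + 173)/(104 - 178) = 5148 - 157/(-74) = 5148 - (-1)*157/74 = 5148 - 1*(-157/74) = 5148 + 157/74 = 381109/74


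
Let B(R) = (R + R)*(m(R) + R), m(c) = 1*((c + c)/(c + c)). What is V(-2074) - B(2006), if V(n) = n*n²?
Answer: -8929313308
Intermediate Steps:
m(c) = 1 (m(c) = 1*((2*c)/((2*c))) = 1*((2*c)*(1/(2*c))) = 1*1 = 1)
B(R) = 2*R*(1 + R) (B(R) = (R + R)*(1 + R) = (2*R)*(1 + R) = 2*R*(1 + R))
V(n) = n³
V(-2074) - B(2006) = (-2074)³ - 2*2006*(1 + 2006) = -8921261224 - 2*2006*2007 = -8921261224 - 1*8052084 = -8921261224 - 8052084 = -8929313308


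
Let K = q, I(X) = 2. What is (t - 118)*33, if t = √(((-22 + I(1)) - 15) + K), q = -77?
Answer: -3894 + 132*I*√7 ≈ -3894.0 + 349.24*I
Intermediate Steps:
K = -77
t = 4*I*√7 (t = √(((-22 + 2) - 15) - 77) = √((-20 - 15) - 77) = √(-35 - 77) = √(-112) = 4*I*√7 ≈ 10.583*I)
(t - 118)*33 = (4*I*√7 - 118)*33 = (-118 + 4*I*√7)*33 = -3894 + 132*I*√7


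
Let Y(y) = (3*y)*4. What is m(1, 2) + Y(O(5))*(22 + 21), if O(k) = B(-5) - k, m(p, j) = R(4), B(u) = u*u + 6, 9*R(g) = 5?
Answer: 120749/9 ≈ 13417.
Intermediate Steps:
R(g) = 5/9 (R(g) = (1/9)*5 = 5/9)
B(u) = 6 + u**2 (B(u) = u**2 + 6 = 6 + u**2)
m(p, j) = 5/9
O(k) = 31 - k (O(k) = (6 + (-5)**2) - k = (6 + 25) - k = 31 - k)
Y(y) = 12*y
m(1, 2) + Y(O(5))*(22 + 21) = 5/9 + (12*(31 - 1*5))*(22 + 21) = 5/9 + (12*(31 - 5))*43 = 5/9 + (12*26)*43 = 5/9 + 312*43 = 5/9 + 13416 = 120749/9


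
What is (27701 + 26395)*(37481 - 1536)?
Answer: 1944480720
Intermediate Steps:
(27701 + 26395)*(37481 - 1536) = 54096*35945 = 1944480720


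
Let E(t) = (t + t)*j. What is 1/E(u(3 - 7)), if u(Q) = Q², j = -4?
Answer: -1/128 ≈ -0.0078125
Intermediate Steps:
E(t) = -8*t (E(t) = (t + t)*(-4) = (2*t)*(-4) = -8*t)
1/E(u(3 - 7)) = 1/(-8*(3 - 7)²) = 1/(-8*(-4)²) = 1/(-8*16) = 1/(-128) = -1/128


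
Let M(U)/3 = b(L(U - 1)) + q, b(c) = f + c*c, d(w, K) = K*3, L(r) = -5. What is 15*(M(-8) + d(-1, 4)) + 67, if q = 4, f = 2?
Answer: 1642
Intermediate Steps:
d(w, K) = 3*K
b(c) = 2 + c² (b(c) = 2 + c*c = 2 + c²)
M(U) = 93 (M(U) = 3*((2 + (-5)²) + 4) = 3*((2 + 25) + 4) = 3*(27 + 4) = 3*31 = 93)
15*(M(-8) + d(-1, 4)) + 67 = 15*(93 + 3*4) + 67 = 15*(93 + 12) + 67 = 15*105 + 67 = 1575 + 67 = 1642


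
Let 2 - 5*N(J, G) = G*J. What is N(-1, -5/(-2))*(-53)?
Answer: -477/10 ≈ -47.700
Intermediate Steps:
N(J, G) = ⅖ - G*J/5
N(-1, -5/(-2))*(-53) = (⅖ - ⅕*(-5/(-2))*(-1))*(-53) = (⅖ - ⅕*(-5*(-½))*(-1))*(-53) = (⅖ - ⅕*5/2*(-1))*(-53) = (⅖ + ½)*(-53) = (9/10)*(-53) = -477/10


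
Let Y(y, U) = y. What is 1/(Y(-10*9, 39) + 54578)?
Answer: 1/54488 ≈ 1.8353e-5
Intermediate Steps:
1/(Y(-10*9, 39) + 54578) = 1/(-10*9 + 54578) = 1/(-90 + 54578) = 1/54488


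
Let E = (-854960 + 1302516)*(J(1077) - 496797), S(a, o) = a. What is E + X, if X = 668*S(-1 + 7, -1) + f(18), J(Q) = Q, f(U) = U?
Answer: -221862456294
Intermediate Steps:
X = 4026 (X = 668*(-1 + 7) + 18 = 668*6 + 18 = 4008 + 18 = 4026)
E = -221862460320 (E = (-854960 + 1302516)*(1077 - 496797) = 447556*(-495720) = -221862460320)
E + X = -221862460320 + 4026 = -221862456294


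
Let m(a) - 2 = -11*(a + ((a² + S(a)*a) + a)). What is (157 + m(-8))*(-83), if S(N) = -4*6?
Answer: 205923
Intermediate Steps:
S(N) = -24
m(a) = 2 - 11*a² + 242*a (m(a) = 2 - 11*(a + ((a² - 24*a) + a)) = 2 - 11*(a + (a² - 23*a)) = 2 - 11*(a² - 22*a) = 2 + (-11*a² + 242*a) = 2 - 11*a² + 242*a)
(157 + m(-8))*(-83) = (157 + (2 - 11*(-8)² + 242*(-8)))*(-83) = (157 + (2 - 11*64 - 1936))*(-83) = (157 + (2 - 704 - 1936))*(-83) = (157 - 2638)*(-83) = -2481*(-83) = 205923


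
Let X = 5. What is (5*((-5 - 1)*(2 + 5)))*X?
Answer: -1050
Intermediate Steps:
(5*((-5 - 1)*(2 + 5)))*X = (5*((-5 - 1)*(2 + 5)))*5 = (5*(-6*7))*5 = (5*(-42))*5 = -210*5 = -1050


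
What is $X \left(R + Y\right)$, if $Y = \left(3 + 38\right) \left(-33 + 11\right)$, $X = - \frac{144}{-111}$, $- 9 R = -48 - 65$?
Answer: $- \frac{128080}{111} \approx -1153.9$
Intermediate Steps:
$R = \frac{113}{9}$ ($R = - \frac{-48 - 65}{9} = \left(- \frac{1}{9}\right) \left(-113\right) = \frac{113}{9} \approx 12.556$)
$X = \frac{48}{37}$ ($X = \left(-144\right) \left(- \frac{1}{111}\right) = \frac{48}{37} \approx 1.2973$)
$Y = -902$ ($Y = 41 \left(-22\right) = -902$)
$X \left(R + Y\right) = \frac{48 \left(\frac{113}{9} - 902\right)}{37} = \frac{48}{37} \left(- \frac{8005}{9}\right) = - \frac{128080}{111}$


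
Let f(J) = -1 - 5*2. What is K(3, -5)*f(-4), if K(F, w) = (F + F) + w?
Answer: -11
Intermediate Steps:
K(F, w) = w + 2*F (K(F, w) = 2*F + w = w + 2*F)
f(J) = -11 (f(J) = -1 - 10 = -11)
K(3, -5)*f(-4) = (-5 + 2*3)*(-11) = (-5 + 6)*(-11) = 1*(-11) = -11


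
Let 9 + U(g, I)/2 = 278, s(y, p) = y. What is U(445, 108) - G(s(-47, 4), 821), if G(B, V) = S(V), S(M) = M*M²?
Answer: -553387123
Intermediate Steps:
S(M) = M³
U(g, I) = 538 (U(g, I) = -18 + 2*278 = -18 + 556 = 538)
G(B, V) = V³
U(445, 108) - G(s(-47, 4), 821) = 538 - 1*821³ = 538 - 1*553387661 = 538 - 553387661 = -553387123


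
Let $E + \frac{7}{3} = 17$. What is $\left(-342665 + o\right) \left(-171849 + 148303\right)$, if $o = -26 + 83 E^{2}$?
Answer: $\frac{68837460926}{9} \approx 7.6486 \cdot 10^{9}$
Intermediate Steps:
$E = \frac{44}{3}$ ($E = - \frac{7}{3} + 17 = \frac{44}{3} \approx 14.667$)
$o = \frac{160454}{9}$ ($o = -26 + 83 \left(\frac{44}{3}\right)^{2} = -26 + 83 \cdot \frac{1936}{9} = -26 + \frac{160688}{9} = \frac{160454}{9} \approx 17828.0$)
$\left(-342665 + o\right) \left(-171849 + 148303\right) = \left(-342665 + \frac{160454}{9}\right) \left(-171849 + 148303\right) = \left(- \frac{2923531}{9}\right) \left(-23546\right) = \frac{68837460926}{9}$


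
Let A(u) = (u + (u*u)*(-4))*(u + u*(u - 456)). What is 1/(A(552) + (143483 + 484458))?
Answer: -1/65230099675 ≈ -1.5330e-11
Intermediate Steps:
A(u) = (u - 4*u²)*(u + u*(-456 + u)) (A(u) = (u + u²*(-4))*(u + u*(-456 + u)) = (u - 4*u²)*(u + u*(-456 + u)))
1/(A(552) + (143483 + 484458)) = 1/(552²*(-455 - 4*552² + 1821*552) + (143483 + 484458)) = 1/(304704*(-455 - 4*304704 + 1005192) + 627941) = 1/(304704*(-455 - 1218816 + 1005192) + 627941) = 1/(304704*(-214079) + 627941) = 1/(-65230727616 + 627941) = 1/(-65230099675) = -1/65230099675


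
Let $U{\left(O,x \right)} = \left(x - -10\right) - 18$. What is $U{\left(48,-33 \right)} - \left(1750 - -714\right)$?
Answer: $-2505$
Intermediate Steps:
$U{\left(O,x \right)} = -8 + x$ ($U{\left(O,x \right)} = \left(x + 10\right) - 18 = \left(10 + x\right) - 18 = -8 + x$)
$U{\left(48,-33 \right)} - \left(1750 - -714\right) = \left(-8 - 33\right) - \left(1750 - -714\right) = -41 - \left(1750 + 714\right) = -41 - 2464 = -2505$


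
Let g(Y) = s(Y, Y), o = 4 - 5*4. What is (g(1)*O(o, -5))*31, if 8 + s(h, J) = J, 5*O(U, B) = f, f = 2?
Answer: -434/5 ≈ -86.800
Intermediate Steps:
o = -16 (o = 4 - 20 = -16)
O(U, B) = ⅖ (O(U, B) = (⅕)*2 = ⅖)
s(h, J) = -8 + J
g(Y) = -8 + Y
(g(1)*O(o, -5))*31 = ((-8 + 1)*(⅖))*31 = -7*⅖*31 = -14/5*31 = -434/5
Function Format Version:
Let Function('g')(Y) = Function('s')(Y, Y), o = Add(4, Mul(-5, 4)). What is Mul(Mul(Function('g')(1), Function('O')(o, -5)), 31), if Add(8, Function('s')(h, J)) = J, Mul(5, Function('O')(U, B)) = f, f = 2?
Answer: Rational(-434, 5) ≈ -86.800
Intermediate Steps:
o = -16 (o = Add(4, -20) = -16)
Function('O')(U, B) = Rational(2, 5) (Function('O')(U, B) = Mul(Rational(1, 5), 2) = Rational(2, 5))
Function('s')(h, J) = Add(-8, J)
Function('g')(Y) = Add(-8, Y)
Mul(Mul(Function('g')(1), Function('O')(o, -5)), 31) = Mul(Mul(Add(-8, 1), Rational(2, 5)), 31) = Mul(Mul(-7, Rational(2, 5)), 31) = Mul(Rational(-14, 5), 31) = Rational(-434, 5)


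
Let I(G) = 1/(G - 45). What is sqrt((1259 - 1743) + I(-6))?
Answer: I*sqrt(1258935)/51 ≈ 22.0*I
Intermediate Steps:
I(G) = 1/(-45 + G)
sqrt((1259 - 1743) + I(-6)) = sqrt((1259 - 1743) + 1/(-45 - 6)) = sqrt(-484 + 1/(-51)) = sqrt(-484 - 1/51) = sqrt(-24685/51) = I*sqrt(1258935)/51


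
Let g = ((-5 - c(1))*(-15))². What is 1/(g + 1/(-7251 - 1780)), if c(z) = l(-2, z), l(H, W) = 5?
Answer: 9031/203197499 ≈ 4.4444e-5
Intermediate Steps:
c(z) = 5
g = 22500 (g = ((-5 - 1*5)*(-15))² = ((-5 - 5)*(-15))² = (-10*(-15))² = 150² = 22500)
1/(g + 1/(-7251 - 1780)) = 1/(22500 + 1/(-7251 - 1780)) = 1/(22500 + 1/(-9031)) = 1/(22500 - 1/9031) = 1/(203197499/9031) = 9031/203197499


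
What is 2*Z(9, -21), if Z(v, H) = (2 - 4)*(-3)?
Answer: 12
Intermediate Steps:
Z(v, H) = 6 (Z(v, H) = -2*(-3) = 6)
2*Z(9, -21) = 2*6 = 12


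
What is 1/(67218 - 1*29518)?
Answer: 1/37700 ≈ 2.6525e-5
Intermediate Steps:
1/(67218 - 1*29518) = 1/(67218 - 29518) = 1/37700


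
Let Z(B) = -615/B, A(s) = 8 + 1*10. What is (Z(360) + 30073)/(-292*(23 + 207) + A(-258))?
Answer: -721711/1611408 ≈ -0.44788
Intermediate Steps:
A(s) = 18 (A(s) = 8 + 10 = 18)
(Z(360) + 30073)/(-292*(23 + 207) + A(-258)) = (-615/360 + 30073)/(-292*(23 + 207) + 18) = (-615*1/360 + 30073)/(-292*230 + 18) = (-41/24 + 30073)/(-67160 + 18) = (721711/24)/(-67142) = (721711/24)*(-1/67142) = -721711/1611408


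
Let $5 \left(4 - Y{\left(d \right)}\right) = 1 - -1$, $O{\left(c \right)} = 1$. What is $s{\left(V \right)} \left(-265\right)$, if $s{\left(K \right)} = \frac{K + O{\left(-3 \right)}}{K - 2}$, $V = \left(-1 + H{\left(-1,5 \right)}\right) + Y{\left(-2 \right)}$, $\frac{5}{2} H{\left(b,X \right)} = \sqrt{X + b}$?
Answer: $- \frac{5830}{7} \approx -832.86$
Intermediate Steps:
$Y{\left(d \right)} = \frac{18}{5}$ ($Y{\left(d \right)} = 4 - \frac{1 - -1}{5} = 4 - \frac{1 + 1}{5} = 4 - \frac{2}{5} = \frac{18}{5}$)
$H{\left(b,X \right)} = \frac{2 \sqrt{X + b}}{5}$
$V = \frac{17}{5}$ ($V = \left(-1 + \frac{2 \sqrt{5 - 1}}{5}\right) + \frac{18}{5} = \left(-1 + \frac{2 \sqrt{4}}{5}\right) + \frac{18}{5} = \left(-1 + \frac{2}{5} \cdot 2\right) + \frac{18}{5} = \left(-1 + \frac{4}{5}\right) + \frac{18}{5} = - \frac{1}{5} + \frac{18}{5} = \frac{17}{5} \approx 3.4$)
$s{\left(K \right)} = \frac{1 + K}{-2 + K}$ ($s{\left(K \right)} = \frac{K + 1}{K - 2} = \frac{1 + K}{-2 + K}$)
$s{\left(V \right)} \left(-265\right) = \frac{1 + \frac{17}{5}}{-2 + \frac{17}{5}} \left(-265\right) = \frac{1}{\frac{7}{5}} \cdot \frac{22}{5} \left(-265\right) = \frac{5}{7} \cdot \frac{22}{5} \left(-265\right) = \frac{22}{7} \left(-265\right) = - \frac{5830}{7}$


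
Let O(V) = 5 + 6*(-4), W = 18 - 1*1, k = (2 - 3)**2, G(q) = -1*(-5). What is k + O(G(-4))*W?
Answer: -322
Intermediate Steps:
G(q) = 5
k = 1 (k = (-1)**2 = 1)
W = 17 (W = 18 - 1 = 17)
O(V) = -19 (O(V) = 5 - 24 = -19)
k + O(G(-4))*W = 1 - 19*17 = 1 - 323 = -322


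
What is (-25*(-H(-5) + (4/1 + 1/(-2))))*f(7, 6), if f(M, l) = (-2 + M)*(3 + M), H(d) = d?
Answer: -10625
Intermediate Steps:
(-25*(-H(-5) + (4/1 + 1/(-2))))*f(7, 6) = (-25*(-1*(-5) + (4/1 + 1/(-2))))*(-6 + 7 + 7²) = (-25*(5 + (4*1 + 1*(-½))))*(-6 + 7 + 49) = -25*(5 + (4 - ½))*50 = -25*(5 + 7/2)*50 = -25*17/2*50 = -425/2*50 = -10625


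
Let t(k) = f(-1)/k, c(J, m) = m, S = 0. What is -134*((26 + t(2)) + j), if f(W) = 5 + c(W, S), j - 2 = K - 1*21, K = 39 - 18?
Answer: -4087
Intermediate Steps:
K = 21
j = 2 (j = 2 + (21 - 1*21) = 2 + (21 - 21) = 2 + 0 = 2)
f(W) = 5 (f(W) = 5 + 0 = 5)
t(k) = 5/k
-134*((26 + t(2)) + j) = -134*((26 + 5/2) + 2) = -134*(57/2 + 2) = -134*61/2 = -4087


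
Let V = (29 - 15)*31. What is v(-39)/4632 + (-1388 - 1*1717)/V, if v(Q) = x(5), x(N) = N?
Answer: -7190095/1005144 ≈ -7.1533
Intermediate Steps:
V = 434 (V = 14*31 = 434)
v(Q) = 5
v(-39)/4632 + (-1388 - 1*1717)/V = 5/4632 + (-1388 - 1*1717)/434 = 5*(1/4632) + (-1388 - 1717)*(1/434) = 5/4632 - 3105*1/434 = 5/4632 - 3105/434 = -7190095/1005144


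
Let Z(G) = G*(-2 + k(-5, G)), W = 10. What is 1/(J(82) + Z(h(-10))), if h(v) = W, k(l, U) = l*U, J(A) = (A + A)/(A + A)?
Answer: -1/519 ≈ -0.0019268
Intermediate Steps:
J(A) = 1 (J(A) = (2*A)/((2*A)) = (2*A)*(1/(2*A)) = 1)
k(l, U) = U*l
h(v) = 10
Z(G) = G*(-2 - 5*G) (Z(G) = G*(-2 + G*(-5)) = G*(-2 - 5*G))
1/(J(82) + Z(h(-10))) = 1/(1 + 10*(-2 - 5*10)) = 1/(1 + 10*(-2 - 50)) = 1/(1 + 10*(-52)) = 1/(1 - 520) = 1/(-519) = -1/519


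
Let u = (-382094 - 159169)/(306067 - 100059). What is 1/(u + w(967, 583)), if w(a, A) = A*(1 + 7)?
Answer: 206008/960280049 ≈ 0.00021453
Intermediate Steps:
u = -541263/206008 ≈ -2.6274
w(a, A) = 8*A (w(a, A) = A*8 = 8*A)
1/(u + w(967, 583)) = 1/(-541263/206008 + 8*583) = 1/(-541263/206008 + 4664) = 1/(960280049/206008) = 206008/960280049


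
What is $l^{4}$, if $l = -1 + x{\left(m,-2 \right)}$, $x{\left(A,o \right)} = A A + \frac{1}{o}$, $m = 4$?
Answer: $\frac{707281}{16} \approx 44205.0$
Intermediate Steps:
$x{\left(A,o \right)} = A^{2} + \frac{1}{o}$
$l = \frac{29}{2}$ ($l = -1 + \left(4^{2} + \frac{1}{-2}\right) = -1 + \left(16 - \frac{1}{2}\right) = -1 + \frac{31}{2} = \frac{29}{2} \approx 14.5$)
$l^{4} = \left(\frac{29}{2}\right)^{4} = \frac{707281}{16}$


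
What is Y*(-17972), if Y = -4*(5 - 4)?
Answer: 71888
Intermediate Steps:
Y = -4 (Y = -4*1 = -4)
Y*(-17972) = -4*(-17972) = 71888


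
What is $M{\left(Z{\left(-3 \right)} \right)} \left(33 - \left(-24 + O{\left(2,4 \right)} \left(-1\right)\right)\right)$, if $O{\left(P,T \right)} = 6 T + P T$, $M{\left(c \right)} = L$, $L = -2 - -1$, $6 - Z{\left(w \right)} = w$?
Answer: $-89$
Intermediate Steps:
$Z{\left(w \right)} = 6 - w$
$L = -1$ ($L = -2 + 1 = -1$)
$M{\left(c \right)} = -1$
$M{\left(Z{\left(-3 \right)} \right)} \left(33 - \left(-24 + O{\left(2,4 \right)} \left(-1\right)\right)\right) = - (33 - \left(-24 + 4 \left(6 + 2\right) \left(-1\right)\right)) = - (33 - \left(-24 + 4 \cdot 8 \left(-1\right)\right)) = - (33 + \left(25 - \left(1 + 32 \left(-1\right)\right)\right)) = - (33 + \left(25 - \left(1 - 32\right)\right)) = - (33 + \left(25 - -31\right)) = - (33 + \left(25 + 31\right)) = - (33 + 56) = \left(-1\right) 89 = -89$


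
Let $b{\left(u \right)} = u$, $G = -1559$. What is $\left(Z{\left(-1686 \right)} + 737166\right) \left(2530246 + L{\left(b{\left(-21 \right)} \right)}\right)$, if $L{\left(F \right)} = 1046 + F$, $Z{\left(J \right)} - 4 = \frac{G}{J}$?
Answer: $\frac{1048680413622503}{562} \approx 1.866 \cdot 10^{12}$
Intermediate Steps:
$Z{\left(J \right)} = 4 - \frac{1559}{J}$
$\left(Z{\left(-1686 \right)} + 737166\right) \left(2530246 + L{\left(b{\left(-21 \right)} \right)}\right) = \left(\left(4 - \frac{1559}{-1686}\right) + 737166\right) \left(2530246 + \left(1046 - 21\right)\right) = \left(\left(4 - - \frac{1559}{1686}\right) + 737166\right) \left(2530246 + 1025\right) = \left(\left(4 + \frac{1559}{1686}\right) + 737166\right) 2531271 = \left(\frac{8303}{1686} + 737166\right) 2531271 = \frac{1242870179}{1686} \cdot 2531271 = \frac{1048680413622503}{562}$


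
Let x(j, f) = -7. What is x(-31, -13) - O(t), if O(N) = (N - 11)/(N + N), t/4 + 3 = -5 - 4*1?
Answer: -731/96 ≈ -7.6146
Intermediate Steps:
t = -48 (t = -12 + 4*(-5 - 4*1) = -12 + 4*(-5 - 4) = -12 + 4*(-9) = -12 - 36 = -48)
O(N) = (-11 + N)/(2*N) (O(N) = (-11 + N)/((2*N)) = (-11 + N)*(1/(2*N)) = (-11 + N)/(2*N))
x(-31, -13) - O(t) = -7 - (-11 - 48)/(2*(-48)) = -7 - (-1)*(-59)/(2*48) = -7 - 1*59/96 = -7 - 59/96 = -731/96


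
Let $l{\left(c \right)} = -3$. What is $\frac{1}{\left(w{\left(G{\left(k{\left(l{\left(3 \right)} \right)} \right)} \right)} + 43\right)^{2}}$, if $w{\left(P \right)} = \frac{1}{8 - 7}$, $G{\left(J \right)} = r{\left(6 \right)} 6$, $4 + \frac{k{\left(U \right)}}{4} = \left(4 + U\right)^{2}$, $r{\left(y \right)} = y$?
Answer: $\frac{1}{1936} \approx 0.00051653$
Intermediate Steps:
$k{\left(U \right)} = -16 + 4 \left(4 + U\right)^{2}$
$G{\left(J \right)} = 36$ ($G{\left(J \right)} = 6 \cdot 6 = 36$)
$w{\left(P \right)} = 1$ ($w{\left(P \right)} = 1^{-1} = 1$)
$\frac{1}{\left(w{\left(G{\left(k{\left(l{\left(3 \right)} \right)} \right)} \right)} + 43\right)^{2}} = \frac{1}{\left(1 + 43\right)^{2}} = \frac{1}{44^{2}} = \frac{1}{1936}$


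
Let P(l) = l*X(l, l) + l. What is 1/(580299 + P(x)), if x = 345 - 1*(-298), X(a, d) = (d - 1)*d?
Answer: 1/266015200 ≈ 3.7592e-9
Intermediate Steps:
X(a, d) = d*(-1 + d) (X(a, d) = (-1 + d)*d = d*(-1 + d))
x = 643 (x = 345 + 298 = 643)
P(l) = l + l**2*(-1 + l) (P(l) = l*(l*(-1 + l)) + l = l**2*(-1 + l) + l = l + l**2*(-1 + l))
1/(580299 + P(x)) = 1/(580299 + 643*(1 + 643*(-1 + 643))) = 1/(580299 + 643*(1 + 643*642)) = 1/(580299 + 643*(1 + 412806)) = 1/(580299 + 643*412807) = 1/(580299 + 265434901) = 1/266015200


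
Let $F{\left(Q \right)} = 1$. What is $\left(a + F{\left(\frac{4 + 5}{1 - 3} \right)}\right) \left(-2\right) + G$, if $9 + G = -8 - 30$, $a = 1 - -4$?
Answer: $-59$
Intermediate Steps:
$a = 5$ ($a = 1 + 4 = 5$)
$G = -47$ ($G = -9 - 38 = -47$)
$\left(a + F{\left(\frac{4 + 5}{1 - 3} \right)}\right) \left(-2\right) + G = \left(5 + 1\right) \left(-2\right) - 47 = 6 \left(-2\right) - 47 = -12 - 47 = -59$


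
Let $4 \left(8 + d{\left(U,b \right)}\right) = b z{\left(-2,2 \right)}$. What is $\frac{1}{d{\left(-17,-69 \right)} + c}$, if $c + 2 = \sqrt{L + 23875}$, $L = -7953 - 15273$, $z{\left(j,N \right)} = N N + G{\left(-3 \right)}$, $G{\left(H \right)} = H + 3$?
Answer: $- \frac{79}{5592} - \frac{\sqrt{649}}{5592} \approx -0.018683$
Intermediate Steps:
$G{\left(H \right)} = 3 + H$
$z{\left(j,N \right)} = N^{2}$ ($z{\left(j,N \right)} = N N + \left(3 - 3\right) = N^{2} + 0 = N^{2}$)
$d{\left(U,b \right)} = -8 + b$ ($d{\left(U,b \right)} = -8 + \frac{b 2^{2}}{4} = -8 + \frac{b 4}{4} = -8 + \frac{4 b}{4} = -8 + b$)
$L = -23226$
$c = -2 + \sqrt{649}$ ($c = -2 + \sqrt{-23226 + 23875} = -2 + \sqrt{649} \approx 23.475$)
$\frac{1}{d{\left(-17,-69 \right)} + c} = \frac{1}{\left(-8 - 69\right) - \left(2 - \sqrt{649}\right)} = \frac{1}{-77 - \left(2 - \sqrt{649}\right)} = \frac{1}{-79 + \sqrt{649}}$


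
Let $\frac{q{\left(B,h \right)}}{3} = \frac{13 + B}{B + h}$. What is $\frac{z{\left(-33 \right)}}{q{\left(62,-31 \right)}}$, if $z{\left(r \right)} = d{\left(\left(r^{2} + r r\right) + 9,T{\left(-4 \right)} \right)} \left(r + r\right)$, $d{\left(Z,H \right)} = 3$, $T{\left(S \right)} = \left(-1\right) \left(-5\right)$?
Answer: $- \frac{682}{25} \approx -27.28$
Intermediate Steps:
$T{\left(S \right)} = 5$
$q{\left(B,h \right)} = \frac{3 \left(13 + B\right)}{B + h}$ ($q{\left(B,h \right)} = 3 \frac{13 + B}{B + h} = \frac{3 \left(13 + B\right)}{B + h}$)
$z{\left(r \right)} = 6 r$ ($z{\left(r \right)} = 3 \left(r + r\right) = 3 \cdot 2 r = 6 r$)
$\frac{z{\left(-33 \right)}}{q{\left(62,-31 \right)}} = \frac{6 \left(-33\right)}{3 \frac{1}{62 - 31} \left(13 + 62\right)} = - \frac{198}{3 \cdot \frac{1}{31} \cdot 75} = - \frac{198}{\frac{225}{31}} = \left(-198\right) \frac{31}{225} = - \frac{682}{25}$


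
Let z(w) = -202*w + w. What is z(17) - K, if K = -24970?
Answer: 21553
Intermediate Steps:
z(w) = -201*w
z(17) - K = -201*17 - 1*(-24970) = -3417 + 24970 = 21553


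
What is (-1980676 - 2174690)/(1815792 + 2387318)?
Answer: -2077683/2101555 ≈ -0.98864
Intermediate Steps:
(-1980676 - 2174690)/(1815792 + 2387318) = -4155366/4203110 = -4155366*1/4203110 = -2077683/2101555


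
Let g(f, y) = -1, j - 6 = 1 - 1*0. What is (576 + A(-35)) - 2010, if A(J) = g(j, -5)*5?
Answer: -1439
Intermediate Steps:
j = 7 (j = 6 + (1 - 1*0) = 6 + (1 + 0) = 6 + 1 = 7)
A(J) = -5 (A(J) = -1*5 = -5)
(576 + A(-35)) - 2010 = (576 - 5) - 2010 = 571 - 2010 = -1439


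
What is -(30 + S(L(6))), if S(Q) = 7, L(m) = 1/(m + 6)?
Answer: -37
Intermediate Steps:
L(m) = 1/(6 + m)
-(30 + S(L(6))) = -(30 + 7) = -1*37 = -37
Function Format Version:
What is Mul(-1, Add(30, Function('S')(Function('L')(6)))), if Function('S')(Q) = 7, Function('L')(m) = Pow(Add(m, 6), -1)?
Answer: -37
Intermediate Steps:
Function('L')(m) = Pow(Add(6, m), -1)
Mul(-1, Add(30, Function('S')(Function('L')(6)))) = Mul(-1, Add(30, 7)) = Mul(-1, 37) = -37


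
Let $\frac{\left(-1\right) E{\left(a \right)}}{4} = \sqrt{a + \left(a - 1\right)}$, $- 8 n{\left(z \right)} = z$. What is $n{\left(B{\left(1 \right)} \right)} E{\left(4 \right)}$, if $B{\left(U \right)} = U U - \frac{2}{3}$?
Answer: $\frac{\sqrt{7}}{6} \approx 0.44096$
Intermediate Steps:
$B{\left(U \right)} = - \frac{2}{3} + U^{2}$ ($B{\left(U \right)} = U^{2} - \frac{2}{3} = - \frac{2}{3} + U^{2}$)
$n{\left(z \right)} = - \frac{z}{8}$
$E{\left(a \right)} = - 4 \sqrt{-1 + 2 a}$ ($E{\left(a \right)} = - 4 \sqrt{a + \left(a - 1\right)} = - 4 \sqrt{a + \left(-1 + a\right)} = - 4 \sqrt{-1 + 2 a}$)
$n{\left(B{\left(1 \right)} \right)} E{\left(4 \right)} = - \frac{- \frac{2}{3} + 1^{2}}{8} \left(- 4 \sqrt{-1 + 2 \cdot 4}\right) = - \frac{- \frac{2}{3} + 1}{8} \left(- 4 \sqrt{-1 + 8}\right) = \left(- \frac{1}{8}\right) \frac{1}{3} \left(- 4 \sqrt{7}\right) = - \frac{\left(-4\right) \sqrt{7}}{24} = \frac{\sqrt{7}}{6}$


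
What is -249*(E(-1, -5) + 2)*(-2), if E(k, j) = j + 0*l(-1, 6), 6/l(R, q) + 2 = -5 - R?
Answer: -1494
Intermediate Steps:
l(R, q) = 6/(-7 - R) (l(R, q) = 6/(-2 + (-5 - R)) = 6/(-7 - R))
E(k, j) = j (E(k, j) = j + 0*(-6/(7 - 1)) = j + 0*(-6/6) = j + 0*(-6*1/6) = j + 0*(-1) = j + 0 = j)
-249*(E(-1, -5) + 2)*(-2) = -249*(-5 + 2)*(-2) = -(-747)*(-2) = -249*6 = -1494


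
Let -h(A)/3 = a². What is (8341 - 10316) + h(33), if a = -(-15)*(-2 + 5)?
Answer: -8050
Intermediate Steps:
a = 45 (a = -(-15)*3 = -3*(-15) = 45)
h(A) = -6075 (h(A) = -3*45² = -3*2025 = -6075)
(8341 - 10316) + h(33) = (8341 - 10316) - 6075 = -1975 - 6075 = -8050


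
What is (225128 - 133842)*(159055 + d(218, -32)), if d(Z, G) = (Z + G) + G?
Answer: 14533552774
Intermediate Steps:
d(Z, G) = Z + 2*G (d(Z, G) = (G + Z) + G = Z + 2*G)
(225128 - 133842)*(159055 + d(218, -32)) = (225128 - 133842)*(159055 + (218 + 2*(-32))) = 91286*(159055 + (218 - 64)) = 91286*(159055 + 154) = 91286*159209 = 14533552774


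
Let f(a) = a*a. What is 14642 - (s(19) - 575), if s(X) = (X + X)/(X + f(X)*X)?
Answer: 2754276/181 ≈ 15217.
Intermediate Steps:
f(a) = a**2
s(X) = 2*X/(X + X**3) (s(X) = (X + X)/(X + X**2*X) = (2*X)/(X + X**3) = 2*X/(X + X**3))
14642 - (s(19) - 575) = 14642 - (2/(1 + 19**2) - 575) = 14642 - (2/(1 + 361) - 575) = 14642 - (2/362 - 575) = 14642 - (2*(1/362) - 575) = 14642 - (1/181 - 575) = 14642 - 1*(-104074/181) = 14642 + 104074/181 = 2754276/181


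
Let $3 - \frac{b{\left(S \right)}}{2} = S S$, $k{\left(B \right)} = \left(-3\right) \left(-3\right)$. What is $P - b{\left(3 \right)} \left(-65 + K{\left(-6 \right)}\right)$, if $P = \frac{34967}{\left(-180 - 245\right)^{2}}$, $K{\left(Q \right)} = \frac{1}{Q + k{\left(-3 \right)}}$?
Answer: $- \frac{140130033}{180625} \approx -775.81$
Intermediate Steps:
$k{\left(B \right)} = 9$
$b{\left(S \right)} = 6 - 2 S^{2}$ ($b{\left(S \right)} = 6 - 2 S S = 6 - 2 S^{2}$)
$K{\left(Q \right)} = \frac{1}{9 + Q}$ ($K{\left(Q \right)} = \frac{1}{Q + 9} = \frac{1}{9 + Q}$)
$P = \frac{34967}{180625}$ ($P = \frac{34967}{\left(-425\right)^{2}} = \frac{34967}{180625} \approx 0.19359$)
$P - b{\left(3 \right)} \left(-65 + K{\left(-6 \right)}\right) = \frac{34967}{180625} - \left(6 - 2 \cdot 3^{2}\right) \left(-65 + \frac{1}{9 - 6}\right) = \frac{34967}{180625} - \left(6 - 18\right) \left(-65 + \frac{1}{3}\right) = \frac{34967}{180625} - \left(-12\right) \left(- \frac{194}{3}\right) = \frac{34967}{180625} - 776 = - \frac{140130033}{180625}$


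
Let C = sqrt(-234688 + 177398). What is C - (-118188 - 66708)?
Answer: 184896 + I*sqrt(57290) ≈ 1.849e+5 + 239.35*I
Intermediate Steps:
C = I*sqrt(57290) (C = sqrt(-57290) = I*sqrt(57290) ≈ 239.35*I)
C - (-118188 - 66708) = I*sqrt(57290) - (-118188 - 66708) = I*sqrt(57290) - 1*(-184896) = I*sqrt(57290) + 184896 = 184896 + I*sqrt(57290)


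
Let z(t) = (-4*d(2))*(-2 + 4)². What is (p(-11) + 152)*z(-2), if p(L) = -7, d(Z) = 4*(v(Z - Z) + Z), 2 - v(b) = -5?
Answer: -83520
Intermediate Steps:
v(b) = 7 (v(b) = 2 - 1*(-5) = 2 + 5 = 7)
d(Z) = 28 + 4*Z (d(Z) = 4*(7 + Z) = 28 + 4*Z)
z(t) = -576 (z(t) = (-4*(28 + 4*2))*(-2 + 4)² = -4*(28 + 8)*2² = -4*36*4 = -144*4 = -576)
(p(-11) + 152)*z(-2) = (-7 + 152)*(-576) = 145*(-576) = -83520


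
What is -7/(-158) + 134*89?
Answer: 1884315/158 ≈ 11926.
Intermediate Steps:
-7/(-158) + 134*89 = -7*(-1/158) + 11926 = 7/158 + 11926 = 1884315/158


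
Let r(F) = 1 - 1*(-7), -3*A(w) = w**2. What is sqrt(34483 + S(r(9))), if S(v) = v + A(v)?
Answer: sqrt(310227)/3 ≈ 185.66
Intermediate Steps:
A(w) = -w**2/3
r(F) = 8 (r(F) = 1 + 7 = 8)
S(v) = v - v**2/3
sqrt(34483 + S(r(9))) = sqrt(34483 + (1/3)*8*(3 - 1*8)) = sqrt(34483 + (1/3)*8*(3 - 8)) = sqrt(34483 + (1/3)*8*(-5)) = sqrt(34483 - 40/3) = sqrt(103409/3) = sqrt(310227)/3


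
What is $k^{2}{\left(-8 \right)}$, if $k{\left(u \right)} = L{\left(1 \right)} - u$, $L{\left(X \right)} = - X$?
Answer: $49$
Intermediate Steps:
$k{\left(u \right)} = -1 - u$ ($k{\left(u \right)} = \left(-1\right) 1 - u = -1 - u$)
$k^{2}{\left(-8 \right)} = \left(-1 - -8\right)^{2} = \left(-1 + 8\right)^{2} = 7^{2} = 49$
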